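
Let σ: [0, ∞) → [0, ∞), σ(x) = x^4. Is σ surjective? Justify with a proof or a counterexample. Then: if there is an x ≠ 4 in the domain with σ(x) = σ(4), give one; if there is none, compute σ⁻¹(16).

2

For any y ∈ [0, ∞), x = y^{1/4} ∈ [0, ∞) gives σ(x) = y, so σ is surjective.
Since x ↦ x^4 is strictly increasing on [0, ∞), it is injective there, so no x ≠ 4 in the domain has σ(x) = σ(4). We therefore compute σ⁻¹(16) = 16^{1/4} = 2 (indeed 2^4 = 16).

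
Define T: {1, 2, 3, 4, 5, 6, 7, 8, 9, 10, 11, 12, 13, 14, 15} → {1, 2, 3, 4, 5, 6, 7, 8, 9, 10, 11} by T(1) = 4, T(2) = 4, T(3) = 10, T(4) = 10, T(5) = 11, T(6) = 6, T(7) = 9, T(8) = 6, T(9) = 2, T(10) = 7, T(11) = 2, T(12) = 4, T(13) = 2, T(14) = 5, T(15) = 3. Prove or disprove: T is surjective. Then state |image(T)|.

No element maps to 1, so T is not surjective.
The image of T is {2, 3, 4, 5, 6, 7, 9, 10, 11}, which has 9 elements.

9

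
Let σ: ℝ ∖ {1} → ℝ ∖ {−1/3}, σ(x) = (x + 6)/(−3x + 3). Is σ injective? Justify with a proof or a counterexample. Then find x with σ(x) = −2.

12/5

Suppose σ(u) = σ(v). Cross-multiplying: (u + 6)(−3v + 3) = (v + 6)(−3u + 3).
Expanding both sides and cancelling the symmetric terms leaves 21·(u − v) = 0. Since 21 ≠ 0, u = v. So σ is injective.
Solving σ(x) = −2: cross-multiplying gives x + 6 = −2(−3x + 3), which rearranges to −5x = −12, so x = 12/5.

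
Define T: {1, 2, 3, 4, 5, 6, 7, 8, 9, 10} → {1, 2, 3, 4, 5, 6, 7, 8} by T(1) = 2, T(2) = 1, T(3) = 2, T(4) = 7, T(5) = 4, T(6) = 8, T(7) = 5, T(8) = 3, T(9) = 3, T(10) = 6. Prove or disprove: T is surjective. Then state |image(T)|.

8

Every element of the codomain has a preimage: 1 = T(2), 2 = T(1), 3 = T(8), 4 = T(5), 5 = T(7), 6 = T(10), 7 = T(4), 8 = T(6).
Therefore T is surjective.
The image of T is {1, 2, 3, 4, 5, 6, 7, 8}, which has 8 elements.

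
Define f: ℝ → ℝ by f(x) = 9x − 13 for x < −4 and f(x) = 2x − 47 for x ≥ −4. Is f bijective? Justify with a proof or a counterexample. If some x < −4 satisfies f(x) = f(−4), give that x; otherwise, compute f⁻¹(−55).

-14/3

Both pieces are strictly increasing (slopes 9 and 2), so each is injective on its own interval.
The left piece maps (−∞, −4) onto (−∞, −49); the right piece maps [−4, ∞) onto [−55, ∞).
These images overlap. In particular f(−4) = −55 (right piece), and solving 9x − 13 = −55 on the left piece gives x = −14/3 < −4.
So f(−14/3) = f(−4) with −14/3 ≠ −4, and f is not injective, hence not bijective. This x = −14/3 is the requested value below −4.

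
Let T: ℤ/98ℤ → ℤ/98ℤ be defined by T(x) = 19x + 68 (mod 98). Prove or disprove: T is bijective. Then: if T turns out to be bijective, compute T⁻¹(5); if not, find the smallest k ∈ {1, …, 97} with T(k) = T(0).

If T(x_1) = T(x_2), then 19x_1 ≡ 19x_2 (mod 98). Because gcd(19, 98) = 1, we may cancel 19 to get x_1 ≡ x_2 (mod 98).
We now compute 19⁻¹ mod 98 explicitly. Euclid's algorithm: 98 = 5·19 + 3, 19 = 6·3 + 1; back-substituting gives 1 = 31·19 − 6·98, so 19⁻¹ ≡ 31 (mod 98).
For any y ∈ ℤ/98ℤ, x = 31(y − 68) mod 98 satisfies T(x) = 19·31(y − 68) + 68 ≡ y (since 19·31 ≡ 1 mod 98). So every y has a preimage.
Therefore T is bijective.
Since T is bijective, we compute T⁻¹(5): solve 19x + 68 ≡ 5 (mod 98), i.e. 19x ≡ 35 (mod 98).
Multiplying by 19⁻¹ = 31 gives x ≡ 31·35 = 1085 = 11·98 + 7 ≡ 7 (mod 98).
Check: T(7) = 19·7 + 68 = 201 = 2·98 + 5 ≡ 5 (mod 98).

7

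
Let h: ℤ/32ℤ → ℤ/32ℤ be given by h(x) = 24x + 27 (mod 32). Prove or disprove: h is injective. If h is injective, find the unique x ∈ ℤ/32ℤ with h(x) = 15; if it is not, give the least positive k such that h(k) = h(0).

By definition, injectivity means: for all s, t in the domain, h(s) = h(t) implies s = t.
We have gcd(24, 32) = 8 > 1. Taking s = 0 and t = 4: h(0) = 27 and h(4) = 24·4 + 27 = 123 ≡ 27 (mod 32).
So h(0) = h(4) while 0 ≠ 4, so h is not injective.
Since h is not injective, we find the least positive k with h(k) = h(0): this means 24k ≡ 0 (mod 32), i.e. 32 ∣ 24k. Since gcd(24, 32) = 8, dividing through by 8 this holds exactly when 4 ∣ 3k, and as gcd(3, 4) = 1, exactly when 4 ∣ k.
The smallest positive such k is 4.

4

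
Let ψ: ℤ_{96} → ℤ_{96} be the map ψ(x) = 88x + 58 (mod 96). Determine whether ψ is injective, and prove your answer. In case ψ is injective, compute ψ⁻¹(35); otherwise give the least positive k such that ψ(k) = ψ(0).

12

We have gcd(88, 96) = 8 > 1. Taking u = 0 and v = 12: ψ(0) = 58 and ψ(12) = 88·12 + 58 = 1114 ≡ 58 (mod 96).
So ψ(0) = ψ(12) while 0 ≠ 12, therefore ψ is not injective.
Since ψ is not injective, we find the least positive k with ψ(k) = ψ(0): this means 88k ≡ 0 (mod 96), i.e. 96 ∣ 88k. Since gcd(88, 96) = 8, dividing through by 8 this holds exactly when 12 ∣ 11k, and as gcd(11, 12) = 1, exactly when 12 ∣ k.
The smallest positive such k is 12.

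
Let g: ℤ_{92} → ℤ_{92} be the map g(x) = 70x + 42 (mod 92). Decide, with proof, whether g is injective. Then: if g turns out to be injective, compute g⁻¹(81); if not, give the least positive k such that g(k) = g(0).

46

We have gcd(70, 92) = 2 > 1. Taking s = 0 and t = 46: g(0) = 42 and g(46) = 70·46 + 42 = 3262 ≡ 42 (mod 92).
So g(0) = g(46) while 0 ≠ 46, hence g is not injective.
Since g is not injective, we find the least positive k with g(k) = g(0): this means 70k ≡ 0 (mod 92), i.e. 92 ∣ 70k. Since gcd(70, 92) = 2, dividing through by 2 this holds exactly when 46 ∣ 35k, and as gcd(35, 46) = 1, exactly when 46 ∣ k.
The smallest positive such k is 46.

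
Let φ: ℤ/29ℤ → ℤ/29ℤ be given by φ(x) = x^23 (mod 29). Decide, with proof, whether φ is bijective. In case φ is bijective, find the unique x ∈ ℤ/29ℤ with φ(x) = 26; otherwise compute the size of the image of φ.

14

Since 29 is prime, the nonzero elements of ℤ/29ℤ form a cyclic group of order 28.
As gcd(23, 28) = 1, raising to the 23rd power is a bijection on this group: if u^23 ≡ v^23 then (uv^{−1})^23 = 1, and the only element of order dividing gcd(23, 28) = 1 is 1, so u = v.
With φ(0) = 0 this makes φ injective on all of ℤ/29ℤ, hence bijective (finite equal-size domain and codomain). In particular φ is bijective.
Since φ is bijective, we find the preimage of 26. The inverse of x ↦ x^23 on (ℤ/29ℤ)^× is x ↦ x^11, because 23·11 = 253 = 9·28 + 1 ≡ 1 (mod 28) and x^{28} = 1 for x ≠ 0 (Fermat). So φ⁻¹(26) = 26^11 mod 29.
Repeated squaring mod 29: 26^1 ≡ 26, 26^2 ≡ 26² = 676 ≡ 9, 26^4 ≡ 9² = 81 ≡ 23, 26^8 ≡ 23² = 529 ≡ 7. Since 11 = 8 + 2 + 1, 26^11 ≡ 7·9·26: 7·9 = 63 ≡ 5, then 5·26 = 130 ≡ 14. So 26^11 ≡ 14 (mod 29).
Hence φ⁻¹(26) = 14.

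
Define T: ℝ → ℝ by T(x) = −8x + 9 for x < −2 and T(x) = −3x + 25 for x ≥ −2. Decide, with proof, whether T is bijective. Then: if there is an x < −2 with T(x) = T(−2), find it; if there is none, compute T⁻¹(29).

Both pieces are strictly decreasing (slopes −8 and −3), so each is injective on its own interval.
The left piece maps (−∞, −2) onto (25, ∞); the right piece maps [−2, ∞) onto (−∞, 31].
These images overlap. In particular T(−2) = 31 (right piece), and solving −8x + 9 = 31 on the left piece gives x = −11/4 < −2.
So T(−11/4) = T(−2) with −11/4 ≠ −2, and T is not injective, hence not bijective. This x = −11/4 is the requested value below −2.

-11/4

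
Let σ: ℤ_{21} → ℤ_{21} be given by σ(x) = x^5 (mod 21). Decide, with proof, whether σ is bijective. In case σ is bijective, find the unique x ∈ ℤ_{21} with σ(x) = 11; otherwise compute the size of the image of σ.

Computing x^5 mod 21 for each x (by repeated squaring, reducing mod 21 at every step), the values σ(0), σ(1), …, σ(20) are: 0, 1, 11, 12, 16, 17, 6, 7, 8, 18, 19, 2, 3, 13, 14, 15, 4, 5, 9, 10, 20.
Every element of ℤ_{21} appears exactly once in this list, so σ is a bijection, and in particular bijective.
Since σ is bijective, we read off the preimage of 11 from the same table: σ(2) = 11, so σ⁻¹(11) = 2.

2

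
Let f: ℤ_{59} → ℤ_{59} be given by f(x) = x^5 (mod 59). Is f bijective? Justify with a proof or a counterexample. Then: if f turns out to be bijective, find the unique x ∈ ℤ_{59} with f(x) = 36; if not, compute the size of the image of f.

51

Since 59 is prime, the nonzero elements of ℤ_{59} form a cyclic group of order 58.
As gcd(5, 58) = 1, raising to the 5th power is a bijection on this group: if s^5 ≡ t^5 then (st^{−1})^5 = 1, and the only element of order dividing gcd(5, 58) = 1 is 1, so s = t.
With f(0) = 0 this makes f injective on all of ℤ_{59}, hence bijective (finite equal-size domain and codomain). In particular f is bijective.
Since f is bijective, we find the preimage of 36. The inverse of x ↦ x^5 on (ℤ_{59})^× is x ↦ x^35, because 5·35 = 175 = 3·58 + 1 ≡ 1 (mod 58) and x^{58} = 1 for x ≠ 0 (Fermat). So f⁻¹(36) = 36^35 mod 59.
Repeated squaring mod 59: 36^1 ≡ 36, 36^2 ≡ 36² = 1296 ≡ 57, 36^4 ≡ 57² = 3249 ≡ 4, 36^8 ≡ 4² = 16, 36^16 ≡ 16² = 256 ≡ 20, 36^32 ≡ 20² = 400 ≡ 46. Since 35 = 32 + 2 + 1, 36^35 ≡ 46·57·36: 46·57 = 2622 ≡ 26, then 26·36 = 936 ≡ 51. So 36^35 ≡ 51 (mod 59).
Hence f⁻¹(36) = 51.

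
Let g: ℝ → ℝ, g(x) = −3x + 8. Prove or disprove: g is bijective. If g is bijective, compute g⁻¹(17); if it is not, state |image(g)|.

Suppose g(a) = g(b). Then −3a + 8 = −3b + 8, thus −3a = −3b, thus a = b.
For any y ∈ ℝ, x = (y − 8)/(−3) satisfies g(x) = y.
So g is bijective.
Since g is bijective, we compute g⁻¹(17) = (17 − 8)/(−3) = −3.

-3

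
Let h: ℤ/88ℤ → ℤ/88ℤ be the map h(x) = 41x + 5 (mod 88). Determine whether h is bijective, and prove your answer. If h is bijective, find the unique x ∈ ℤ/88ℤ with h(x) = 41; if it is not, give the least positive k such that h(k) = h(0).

76

If h(x_1) = h(x_2), then 41x_1 ≡ 41x_2 (mod 88). Because gcd(41, 88) = 1, we may cancel 41 to get x_1 ≡ x_2 (mod 88).
We now compute 41⁻¹ mod 88 explicitly. Euclid's algorithm: 88 = 2·41 + 6, 41 = 6·6 + 5, 6 = 1·5 + 1; back-substituting gives 1 = 73·41 − 34·88, so 41⁻¹ ≡ 73 (mod 88).
For any y ∈ ℤ/88ℤ, x = 73(y − 5) mod 88 satisfies h(x) = 41·73(y − 5) + 5 ≡ y (since 41·73 ≡ 1 mod 88). So every y has a preimage.
Therefore h is bijective.
Since h is bijective, we find h⁻¹(41): we need 41x ≡ 41 − 5 ≡ 36 (mod 88). Using 41⁻¹ = 73: x ≡ 73·36 = 2628 = 29·88 + 76, so x = 76.
Check: h(76) = 41·76 + 5 = 3121 = 35·88 + 41 ≡ 41 (mod 88).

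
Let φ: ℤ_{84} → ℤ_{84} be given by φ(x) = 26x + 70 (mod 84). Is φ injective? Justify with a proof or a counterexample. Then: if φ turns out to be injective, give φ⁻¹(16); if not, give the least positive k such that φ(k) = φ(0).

We have gcd(26, 84) = 2 > 1. Taking a = 0 and b = 42: φ(0) = 70 and φ(42) = 26·42 + 70 = 1162 ≡ 70 (mod 84).
So φ(0) = φ(42) while 0 ≠ 42, hence φ is not injective.
Since φ is not injective, we find the least positive k with φ(k) = φ(0): this means 26k ≡ 0 (mod 84), i.e. 84 ∣ 26k. Since gcd(26, 84) = 2, dividing through by 2 this holds exactly when 42 ∣ 13k, and as gcd(13, 42) = 1, exactly when 42 ∣ k.
The smallest positive such k is 42.

42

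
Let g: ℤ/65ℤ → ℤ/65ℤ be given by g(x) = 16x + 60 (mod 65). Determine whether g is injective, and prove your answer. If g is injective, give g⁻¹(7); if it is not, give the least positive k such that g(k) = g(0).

17

Suppose g(a) = g(b) in ℤ/65ℤ. Then 16a + 60 ≡ 16b + 60 (mod 65), hence 16(a − b) ≡ 0 (mod 65).
Since gcd(16, 65) = 1, 16 is invertible modulo 65, hence a − b ≡ 0 (mod 65), i.e. a = b.
So g is injective.
We now compute 16⁻¹ mod 65 explicitly. Euclid's algorithm: 65 = 4·16 + 1; back-substituting gives 1 = 61·16 − 15·65, so 16⁻¹ ≡ 61 (mod 65).
Since g is injective, we compute g⁻¹(7): solve 16x + 60 ≡ 7 (mod 65), i.e. 16x ≡ 12 (mod 65).
Multiplying by 16⁻¹ = 61 gives x ≡ 61·12 = 732 = 11·65 + 17 ≡ 17 (mod 65).
Check: g(17) = 16·17 + 60 = 332 = 5·65 + 7 ≡ 7 (mod 65).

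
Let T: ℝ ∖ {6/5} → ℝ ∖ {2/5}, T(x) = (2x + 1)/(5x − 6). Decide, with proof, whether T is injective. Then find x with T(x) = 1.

Suppose T(x_1) = T(x_2). Cross-multiplying: (2x_1 + 1)(5x_2 − 6) = (2x_2 + 1)(5x_1 − 6).
Expanding both sides and cancelling the symmetric terms leaves −17·(x_1 − x_2) = 0. Since −17 ≠ 0, x_1 = x_2. Hence T is injective.
Solving T(x) = 1: cross-multiplying gives 2x + 1 = 1(5x − 6), which rearranges to −3x = −7, so x = 7/3.

7/3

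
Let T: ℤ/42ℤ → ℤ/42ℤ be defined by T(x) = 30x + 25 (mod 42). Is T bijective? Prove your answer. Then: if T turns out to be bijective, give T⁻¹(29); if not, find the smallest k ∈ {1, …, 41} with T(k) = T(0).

Recall that injectivity means: for all a, b in the domain, T(a) = T(b) implies a = b.
We have gcd(30, 42) = 6 > 1. Taking a = 0 and b = 7: T(0) = 25 and T(7) = 30·7 + 25 = 235 ≡ 25 (mod 42).
So T(0) = T(7) while 0 ≠ 7, thus T is not injective, hence not bijective.
Since T is not bijective, we find the least positive k with T(k) = T(0): this means 30k ≡ 0 (mod 42), i.e. 42 ∣ 30k. Since gcd(30, 42) = 6, dividing through by 6 this holds exactly when 7 ∣ 5k, and as gcd(5, 7) = 1, exactly when 7 ∣ k.
The smallest positive such k is 7.

7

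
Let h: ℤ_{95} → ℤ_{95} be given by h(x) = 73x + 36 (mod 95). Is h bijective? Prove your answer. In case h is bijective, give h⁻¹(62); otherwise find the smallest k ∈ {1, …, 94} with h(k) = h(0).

Recall: h is injective when h(a) = h(b) forces a = b.
Suppose h(a) = h(b) in ℤ_{95}. Then 73a + 36 ≡ 73b + 36 (mod 95), so 73(a − b) ≡ 0 (mod 95).
Since gcd(73, 95) = 1, 73 is invertible modulo 95, so a − b ≡ 0 (mod 95), i.e. a = b.
We now compute 73⁻¹ mod 95 explicitly. Euclid's algorithm: 95 = 1·73 + 22, 73 = 3·22 + 7, 22 = 3·7 + 1; back-substituting gives 1 = 82·73 − 63·95, so 73⁻¹ ≡ 82 (mod 95).
For any y ∈ ℤ_{95}, x = 82(y − 36) mod 95 satisfies h(x) = 73·82(y − 36) + 36 ≡ y (since 73·82 ≡ 1 mod 95). So every y has a preimage.
Hence h is bijective.
Since h is bijective, we find h⁻¹(62): we need 73x ≡ 62 − 36 ≡ 26 (mod 95). Using 73⁻¹ = 82: x ≡ 82·26 = 2132 = 22·95 + 42, so x = 42.
Check: h(42) = 73·42 + 36 = 3102 = 32·95 + 62 ≡ 62 (mod 95).

42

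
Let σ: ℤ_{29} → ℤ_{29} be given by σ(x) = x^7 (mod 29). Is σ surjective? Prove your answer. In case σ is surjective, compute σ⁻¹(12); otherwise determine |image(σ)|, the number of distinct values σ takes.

σ(2): Repeated squaring mod 29: 2^1 ≡ 2, 2^2 ≡ 2² = 4, 2^4 ≡ 4² = 16. Since 7 = 4 + 2 + 1, 2^7 ≡ 16·4·2: 16·4 = 64 ≡ 6, then 6·2 = 12. So 2^7 ≡ 12 (mod 29).
σ(3): Repeated squaring mod 29: 3^1 ≡ 3, 3^2 ≡ 3² = 9, 3^4 ≡ 9² = 81 ≡ 23. Since 7 = 4 + 2 + 1, 3^7 ≡ 23·9·3: 23·9 = 207 ≡ 4, then 4·3 = 12. So 3^7 ≡ 12 (mod 29).
So σ(2) = σ(3) = 12 while 2 ≠ 3, hence σ is not injective.
A non-injective map from the 29-element set ℤ_{29} to itself takes at most 28 distinct values, so it cannot be surjective. Thus σ is not surjective.
Since σ is not surjective, we determine |image(σ)|. Computing x^7 mod 29 for each x (by repeated squaring, reducing mod 29 at every step), the values σ(0), σ(1), …, σ(28) are: 0, 1, 12, 12, 28, 28, 28, 1, 17, 28, 17, 12, 17, 28, 12, 17, 1, 12, 17, 12, 1, 12, 28, 1, 1, 1, 17, 17, 28.
The distinct values are {0, 1, 12, 17, 28}; there are 5 of them.

5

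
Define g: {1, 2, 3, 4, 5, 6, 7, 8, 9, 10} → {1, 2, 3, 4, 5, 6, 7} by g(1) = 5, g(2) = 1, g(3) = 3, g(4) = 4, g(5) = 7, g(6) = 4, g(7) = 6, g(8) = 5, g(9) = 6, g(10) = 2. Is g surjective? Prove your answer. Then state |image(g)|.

7

Every element of the codomain has a preimage: 1 = g(2), 2 = g(10), 3 = g(3), 4 = g(4), 5 = g(1), 6 = g(7), 7 = g(5).
Therefore g is surjective.
The image of g is {1, 2, 3, 4, 5, 6, 7}, which has 7 elements.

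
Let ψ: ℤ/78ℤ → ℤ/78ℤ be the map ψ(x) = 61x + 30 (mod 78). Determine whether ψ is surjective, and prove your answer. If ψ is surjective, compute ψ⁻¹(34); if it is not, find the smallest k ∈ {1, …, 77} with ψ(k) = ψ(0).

64

Since gcd(61, 78) = 1, 61 is invertible modulo 78. Euclid's algorithm: 78 = 1·61 + 17, 61 = 3·17 + 10, 17 = 1·10 + 7, 10 = 1·7 + 3, 7 = 2·3 + 1; back-substituting gives 1 = 55·61 − 43·78, so 61⁻¹ ≡ 55 (mod 78).
Then y ↦ 55(y − 30) is a two-sided inverse to ψ, so every y ∈ ℤ/78ℤ has a preimage.
Hence ψ is surjective.
Since ψ is surjective, we find ψ⁻¹(34): we need 61x ≡ 34 − 30 ≡ 4 (mod 78). Using 61⁻¹ = 55: x ≡ 55·4 = 220 = 2·78 + 64, so x = 64.
Check: ψ(64) = 61·64 + 30 = 3934 = 50·78 + 34 ≡ 34 (mod 78).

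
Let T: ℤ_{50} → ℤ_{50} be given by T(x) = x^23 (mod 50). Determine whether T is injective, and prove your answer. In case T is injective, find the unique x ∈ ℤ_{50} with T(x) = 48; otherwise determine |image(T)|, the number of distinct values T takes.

42

T(0) = 0^23 = 0.
T(10): Repeated squaring mod 50: 10^1 ≡ 10, 10^2 ≡ 10² = 100 ≡ 0, 10^4 ≡ 0² = 0, 10^8 ≡ 0² = 0, 10^16 ≡ 0² = 0. Since 23 = 16 + 4 + 2 + 1, 10^23 ≡ 0·0·0·10: 0·0 = 0, then 0·0 = 0, then 0·10 = 0. So 10^23 ≡ 0 (mod 50).
So T(0) = T(10) = 0 while 0 ≠ 10, so T is not injective.
Since T is not injective, we determine |image(T)|. Computing x^23 mod 50 for each x (by repeated squaring, reducing mod 50 at every step), the values T(0), T(1), …, T(49) are: 0, 1, 8, 27, 14, 25, 16, 43, 12, 29, 0, 31, 28, 47, 44, 25, 46, 13, 32, 9, 0, 11, 48, 17, 24, 25, 26, 33, 2, 39, 0, 41, 18, 37, 4, 25, 6, 3, 22, 19, 0, 21, 38, 7, 34, 25, 36, 23, 42, 49.
The distinct values are {0, 1, 2, 3, 4, 6, 7, 8, 9, 11, 12, 13, 14, 16, 17, 18, 19, 21, 22, 23, 24, 25, 26, 27, 28, 29, 31, 32, 33, 34, 36, 37, 38, 39, 41, 42, 43, 44, 46, 47, 48, 49}; there are 42 of them.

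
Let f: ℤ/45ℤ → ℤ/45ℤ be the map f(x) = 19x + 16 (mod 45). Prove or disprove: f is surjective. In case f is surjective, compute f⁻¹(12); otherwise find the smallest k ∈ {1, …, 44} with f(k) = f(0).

14

Since gcd(19, 45) = 1, 19 is invertible modulo 45. Euclid's algorithm: 45 = 2·19 + 7, 19 = 2·7 + 5, 7 = 1·5 + 2, 5 = 2·2 + 1; back-substituting gives 1 = 19·19 − 8·45, so 19⁻¹ ≡ 19 (mod 45).
Then y ↦ 19(y − 16) is a two-sided inverse to f, so every y ∈ ℤ/45ℤ has a preimage.
So f is surjective.
Since f is surjective, we compute f⁻¹(12): solve 19x + 16 ≡ 12 (mod 45), i.e. 19x ≡ 41 (mod 45).
Multiplying by 19⁻¹ = 19 gives x ≡ 19·41 = 779 = 17·45 + 14 ≡ 14 (mod 45).
Check: f(14) = 19·14 + 16 = 282 = 6·45 + 12 ≡ 12 (mod 45).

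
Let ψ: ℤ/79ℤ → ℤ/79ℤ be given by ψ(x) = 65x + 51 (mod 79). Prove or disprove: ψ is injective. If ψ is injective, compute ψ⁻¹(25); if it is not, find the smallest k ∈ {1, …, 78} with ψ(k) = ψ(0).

Suppose ψ(x_1) = ψ(x_2) in ℤ/79ℤ. Then 65x_1 + 51 ≡ 65x_2 + 51 (mod 79), hence 65(x_1 − x_2) ≡ 0 (mod 79).
Since gcd(65, 79) = 1, 65 is invertible modulo 79, thus x_1 − x_2 ≡ 0 (mod 79), i.e. x_1 = x_2.
Therefore ψ is injective.
We now compute 65⁻¹ mod 79 explicitly. Euclid's algorithm: 79 = 1·65 + 14, 65 = 4·14 + 9, 14 = 1·9 + 5, 9 = 1·5 + 4, 5 = 1·4 + 1; back-substituting gives 1 = 62·65 − 51·79, so 65⁻¹ ≡ 62 (mod 79).
Since ψ is injective, we compute ψ⁻¹(25): solve 65x + 51 ≡ 25 (mod 79), i.e. 65x ≡ 53 (mod 79).
Multiplying by 65⁻¹ = 62 gives x ≡ 62·53 = 3286 = 41·79 + 47 ≡ 47 (mod 79).
Check: ψ(47) = 65·47 + 51 = 3106 = 39·79 + 25 ≡ 25 (mod 79).

47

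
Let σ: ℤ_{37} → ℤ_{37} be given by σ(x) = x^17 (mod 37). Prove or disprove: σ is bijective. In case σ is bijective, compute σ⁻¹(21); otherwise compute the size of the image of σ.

30

Since 37 is prime, the nonzero elements of ℤ_{37} form a cyclic group of order 36.
As gcd(17, 36) = 1, raising to the 17th power is a bijection on this group: if u^17 ≡ v^17 then (uv^{−1})^17 = 1, and the only element of order dividing gcd(17, 36) = 1 is 1, so u = v.
With σ(0) = 0 this makes σ injective on all of ℤ_{37}, hence bijective (finite equal-size domain and codomain). In particular σ is bijective.
Since σ is bijective, we find the preimage of 21. The inverse of x ↦ x^17 on (ℤ_{37})^× is x ↦ x^17, because 17·17 = 289 = 8·36 + 1 ≡ 1 (mod 36) and x^{36} = 1 for x ≠ 0 (Fermat). So σ⁻¹(21) = 21^17 mod 37.
Repeated squaring mod 37: 21^1 ≡ 21, 21^2 ≡ 21² = 441 ≡ 34, 21^4 ≡ 34² = 1156 ≡ 9, 21^8 ≡ 9² = 81 ≡ 7, 21^16 ≡ 7² = 49 ≡ 12. Since 17 = 16 + 1, 21^17 ≡ 12·21: 12·21 = 252 ≡ 30. So 21^17 ≡ 30 (mod 37).
Hence σ⁻¹(21) = 30.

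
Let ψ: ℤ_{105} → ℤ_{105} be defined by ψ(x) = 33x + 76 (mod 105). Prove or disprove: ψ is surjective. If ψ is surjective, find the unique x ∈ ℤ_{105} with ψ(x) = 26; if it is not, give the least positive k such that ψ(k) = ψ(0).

Recall: ψ is surjective if every y in the codomain equals ψ(x) for some x in the domain.
Since gcd(33, 105) = 3, we have 33x ≡ 0 (mod 3) for all x, so ψ(x) ≡ 1 (mod 3).
But 0 ≢ 1 (mod 3), so 0 ∈ ℤ_{105} has no preimage. Therefore ψ is not surjective.
Since ψ is not surjective, we find the least positive k with ψ(k) = ψ(0): this means 33k ≡ 0 (mod 105), i.e. 105 ∣ 33k. Since gcd(33, 105) = 3, dividing through by 3 this holds exactly when 35 ∣ 11k, and as gcd(11, 35) = 1, exactly when 35 ∣ k.
The smallest positive such k is 35.

35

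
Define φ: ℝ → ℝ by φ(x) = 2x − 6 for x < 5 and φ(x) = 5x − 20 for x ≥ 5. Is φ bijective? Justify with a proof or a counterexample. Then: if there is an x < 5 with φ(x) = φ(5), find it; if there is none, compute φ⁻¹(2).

Both pieces are strictly increasing (slopes 2 and 5), so each is injective on its own interval.
The left piece maps (−∞, 5) onto (−∞, 4); the right piece maps [5, ∞) onto [5, ∞).
The images leave a gap (4 has no preimage), so φ is not surjective, hence not bijective.
Because the two images are disjoint, no x < 5 has φ(x) = φ(5), so we compute φ⁻¹(2): 2 lies in (−∞, 4), so solve 2x − 6 = 2: x = (2 + 6)/2 = 4.

4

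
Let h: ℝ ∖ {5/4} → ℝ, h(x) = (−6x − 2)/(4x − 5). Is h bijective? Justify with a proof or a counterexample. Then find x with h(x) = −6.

If h(x) = −3/2, cross-multiplying gives 4(−6x − 2) = −6(4x − 5), which simplifies to −8 = 30 — false.  So −3/2 has no preimage and h is not surjective.
Hence h is not bijective.
Solving h(x) = −6: cross-multiplying gives −6x − 2 = −6(4x − 5), which rearranges to 18x = 32, so x = 16/9.

16/9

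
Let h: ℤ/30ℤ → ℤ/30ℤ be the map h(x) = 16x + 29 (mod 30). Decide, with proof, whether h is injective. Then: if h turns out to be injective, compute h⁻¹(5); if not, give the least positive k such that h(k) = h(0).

15

We have gcd(16, 30) = 2 > 1. Taking x_1 = 0 and x_2 = 15: h(0) = 29 and h(15) = 16·15 + 29 = 269 ≡ 29 (mod 30).
So h(0) = h(15) while 0 ≠ 15, so h is not injective.
Since h is not injective, we find the least positive k with h(k) = h(0): this means 16k ≡ 0 (mod 30), i.e. 30 ∣ 16k. Since gcd(16, 30) = 2, dividing through by 2 this holds exactly when 15 ∣ 8k, and as gcd(8, 15) = 1, exactly when 15 ∣ k.
The smallest positive such k is 15.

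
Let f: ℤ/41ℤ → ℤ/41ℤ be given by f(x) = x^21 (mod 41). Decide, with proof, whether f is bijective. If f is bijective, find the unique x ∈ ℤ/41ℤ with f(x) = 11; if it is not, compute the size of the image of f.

30

Since 41 is prime, the nonzero elements of ℤ/41ℤ form a cyclic group of order 40.
As gcd(21, 40) = 1, raising to the 21st power is a bijection on this group: if s^21 ≡ t^21 then (st^{−1})^21 = 1, and the only element of order dividing gcd(21, 40) = 1 is 1, so s = t.
With f(0) = 0 this makes f injective on all of ℤ/41ℤ, hence bijective (finite equal-size domain and codomain). In particular f is bijective.
Since f is bijective, we find the preimage of 11. The inverse of x ↦ x^21 on (ℤ/41ℤ)^× is x ↦ x^21, because 21·21 = 441 = 11·40 + 1 ≡ 1 (mod 40) and x^{40} = 1 for x ≠ 0 (Fermat). So f⁻¹(11) = 11^21 mod 41.
Repeated squaring mod 41: 11^1 ≡ 11, 11^2 ≡ 11² = 121 ≡ 39, 11^4 ≡ 39² = 1521 ≡ 4, 11^8 ≡ 4² = 16, 11^16 ≡ 16² = 256 ≡ 10. Since 21 = 16 + 4 + 1, 11^21 ≡ 10·4·11: 10·4 = 40, then 40·11 = 440 ≡ 30. So 11^21 ≡ 30 (mod 41).
Hence f⁻¹(11) = 30.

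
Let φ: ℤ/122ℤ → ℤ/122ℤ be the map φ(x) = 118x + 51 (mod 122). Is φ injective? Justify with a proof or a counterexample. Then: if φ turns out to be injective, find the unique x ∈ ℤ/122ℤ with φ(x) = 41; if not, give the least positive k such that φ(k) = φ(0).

61

We have gcd(118, 122) = 2 > 1. Taking s = 0 and t = 61: φ(0) = 51 and φ(61) = 118·61 + 51 = 7249 ≡ 51 (mod 122).
So φ(0) = φ(61) while 0 ≠ 61, hence φ is not injective.
Since φ is not injective, we find the least positive k with φ(k) = φ(0): this means 118k ≡ 0 (mod 122), i.e. 122 ∣ 118k. Since gcd(118, 122) = 2, dividing through by 2 this holds exactly when 61 ∣ 59k, and as gcd(59, 61) = 1, exactly when 61 ∣ k.
The smallest positive such k is 61.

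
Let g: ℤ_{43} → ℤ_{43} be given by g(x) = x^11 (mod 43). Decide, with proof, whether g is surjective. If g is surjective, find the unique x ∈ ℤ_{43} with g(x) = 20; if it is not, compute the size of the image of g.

30

Since 43 is prime, the nonzero elements of ℤ_{43} form a cyclic group of order 42.
As gcd(11, 42) = 1, raising to the 11th power is a bijection on this group: if u^11 ≡ v^11 then (uv^{−1})^11 = 1, and the only element of order dividing gcd(11, 42) = 1 is 1, so u = v.
With g(0) = 0 this makes g injective on all of ℤ_{43}, hence bijective (finite equal-size domain and codomain). In particular g is surjective.
Since g is surjective, we find the preimage of 20. The inverse of x ↦ x^11 on (ℤ_{43})^× is x ↦ x^23, because 11·23 = 253 = 6·42 + 1 ≡ 1 (mod 42) and x^{42} = 1 for x ≠ 0 (Fermat). So g⁻¹(20) = 20^23 mod 43.
Repeated squaring mod 43: 20^1 ≡ 20, 20^2 ≡ 20² = 400 ≡ 13, 20^4 ≡ 13² = 169 ≡ 40, 20^8 ≡ 40² = 1600 ≡ 9, 20^16 ≡ 9² = 81 ≡ 38. Since 23 = 16 + 4 + 2 + 1, 20^23 ≡ 38·40·13·20: 38·40 = 1520 ≡ 15, then 15·13 = 195 ≡ 23, then 23·20 = 460 ≡ 30. So 20^23 ≡ 30 (mod 43).
Hence g⁻¹(20) = 30.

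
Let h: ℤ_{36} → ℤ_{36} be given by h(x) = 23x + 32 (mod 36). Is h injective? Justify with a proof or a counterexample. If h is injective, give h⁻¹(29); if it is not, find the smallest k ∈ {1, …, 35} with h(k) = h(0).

Recall that h is injective if h(a) = h(b) implies a = b.
If h(a) = h(b), then 23a ≡ 23b (mod 36). Because gcd(23, 36) = 1, we may cancel 23 to get a ≡ b (mod 36).
Therefore h is injective.
We now compute 23⁻¹ mod 36 explicitly. Euclid's algorithm: 36 = 1·23 + 13, 23 = 1·13 + 10, 13 = 1·10 + 3, 10 = 3·3 + 1; back-substituting gives 1 = 11·23 − 7·36, so 23⁻¹ ≡ 11 (mod 36).
Since h is injective, we compute h⁻¹(29): solve 23x + 32 ≡ 29 (mod 36), i.e. 23x ≡ 33 (mod 36).
Multiplying by 23⁻¹ = 11 gives x ≡ 11·33 = 363 = 10·36 + 3 ≡ 3 (mod 36).
Check: h(3) = 23·3 + 32 = 101 = 2·36 + 29 ≡ 29 (mod 36).

3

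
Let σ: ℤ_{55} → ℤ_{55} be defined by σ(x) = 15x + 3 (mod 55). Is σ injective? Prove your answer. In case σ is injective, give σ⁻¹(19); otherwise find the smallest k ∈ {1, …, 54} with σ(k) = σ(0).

We have gcd(15, 55) = 5 > 1. Taking x_1 = 0 and x_2 = 11: σ(0) = 3 and σ(11) = 15·11 + 3 = 168 ≡ 3 (mod 55).
So σ(0) = σ(11) while 0 ≠ 11, thus σ is not injective.
Since σ is not injective, we find the least positive k with σ(k) = σ(0): this means 15k ≡ 0 (mod 55), i.e. 55 ∣ 15k. Since gcd(15, 55) = 5, dividing through by 5 this holds exactly when 11 ∣ 3k, and as gcd(3, 11) = 1, exactly when 11 ∣ k.
The smallest positive such k is 11.

11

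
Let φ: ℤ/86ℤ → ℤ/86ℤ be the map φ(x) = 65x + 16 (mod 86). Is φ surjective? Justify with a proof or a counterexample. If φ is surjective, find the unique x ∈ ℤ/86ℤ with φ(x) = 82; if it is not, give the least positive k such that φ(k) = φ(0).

By definition, surjectivity means every element of the codomain has a preimage under φ.
Since gcd(65, 86) = 1, 65 is invertible modulo 86. Euclid's algorithm: 86 = 1·65 + 21, 65 = 3·21 + 2, 21 = 10·2 + 1; back-substituting gives 1 = 45·65 − 34·86, so 65⁻¹ ≡ 45 (mod 86).
Then y ↦ 45(y − 16) is a two-sided inverse to φ, so every y ∈ ℤ/86ℤ has a preimage.
Thus φ is surjective.
Since φ is surjective, we compute φ⁻¹(82): solve 65x + 16 ≡ 82 (mod 86), i.e. 65x ≡ 66 (mod 86).
Multiplying by 65⁻¹ = 45 gives x ≡ 45·66 = 2970 = 34·86 + 46 ≡ 46 (mod 86).
Check: φ(46) = 65·46 + 16 = 3006 = 34·86 + 82 ≡ 82 (mod 86).

46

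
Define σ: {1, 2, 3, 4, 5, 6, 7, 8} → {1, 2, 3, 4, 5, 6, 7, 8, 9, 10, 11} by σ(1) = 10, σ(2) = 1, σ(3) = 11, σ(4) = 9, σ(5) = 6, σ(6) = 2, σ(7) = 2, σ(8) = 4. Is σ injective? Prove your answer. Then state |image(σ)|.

7

σ(6) = 2 = σ(7) with 6 ≠ 7, so σ is not injective.
The image of σ is {1, 2, 4, 6, 9, 10, 11}, which has 7 elements.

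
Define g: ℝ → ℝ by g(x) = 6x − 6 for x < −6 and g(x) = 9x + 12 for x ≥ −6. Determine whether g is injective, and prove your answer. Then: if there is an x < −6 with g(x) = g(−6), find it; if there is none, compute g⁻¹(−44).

Both pieces are strictly increasing (slopes 6 and 9), so each is injective on its own interval.
The left piece maps (−∞, −6) onto (−∞, −42); the right piece maps [−6, ∞) onto [−42, ∞).
These images are disjoint, so no value is attained by both pieces. So g is injective.
Because the two images are disjoint, no x < −6 has g(x) = g(−6), so we compute g⁻¹(−44): −44 lies in (−∞, −42), so solve 6x − 6 = −44: x = (−44 + 6)/6 = −19/3.

-19/3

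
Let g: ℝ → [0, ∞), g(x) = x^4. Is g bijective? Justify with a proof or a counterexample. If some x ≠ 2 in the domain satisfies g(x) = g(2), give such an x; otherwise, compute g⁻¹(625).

-2

g(2) = 16 = (−2)^4 = g(−2) (since 4 is even), with 2 ≠ −2. So g is not injective, hence not bijective.
For the follow-up, such an x exists: taking x = −2 ∈ ℝ gives g(−2) = 16 = g(2) with −2 ≠ 2.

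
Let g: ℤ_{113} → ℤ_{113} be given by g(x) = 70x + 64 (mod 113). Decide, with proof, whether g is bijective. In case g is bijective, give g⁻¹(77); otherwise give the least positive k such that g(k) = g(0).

47

Suppose g(x_1) = g(x_2) in ℤ_{113}. Then 70x_1 + 64 ≡ 70x_2 + 64 (mod 113), thus 70(x_1 − x_2) ≡ 0 (mod 113).
Since gcd(70, 113) = 1, 70 is invertible modulo 113, so x_1 − x_2 ≡ 0 (mod 113), i.e. x_1 = x_2.
We now compute 70⁻¹ mod 113 explicitly. Euclid's algorithm: 113 = 1·70 + 43, 70 = 1·43 + 27, 43 = 1·27 + 16, 27 = 1·16 + 11, 16 = 1·11 + 5, 11 = 2·5 + 1; back-substituting gives 1 = 21·70 − 13·113, so 70⁻¹ ≡ 21 (mod 113).
Then y ↦ 21(y − 64) is a two-sided inverse to g, so every y ∈ ℤ_{113} has a preimage.
Therefore g is bijective.
Since g is bijective, we find g⁻¹(77): we need 70x ≡ 77 − 64 ≡ 13 (mod 113). Using 70⁻¹ = 21: x ≡ 21·13 = 273 = 2·113 + 47, so x = 47.
Check: g(47) = 70·47 + 64 = 3354 = 29·113 + 77 ≡ 77 (mod 113).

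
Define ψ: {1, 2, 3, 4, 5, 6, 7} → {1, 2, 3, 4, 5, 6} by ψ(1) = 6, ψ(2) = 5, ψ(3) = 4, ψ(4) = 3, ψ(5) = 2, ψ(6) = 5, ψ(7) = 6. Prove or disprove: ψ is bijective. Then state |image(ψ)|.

5

ψ(2) = 5 = ψ(6) with 2 ≠ 6, so ψ is not injective, hence not bijective.
The image of ψ is {2, 3, 4, 5, 6}, which has 5 elements.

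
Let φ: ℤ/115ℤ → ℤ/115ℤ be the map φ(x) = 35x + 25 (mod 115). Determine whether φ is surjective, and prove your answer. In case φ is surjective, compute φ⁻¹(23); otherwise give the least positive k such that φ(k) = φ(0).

23

Since gcd(35, 115) = 5, we have 35x ≡ 0 (mod 5) for all x, so φ(x) ≡ 0 (mod 5).
But 1 ≢ 0 (mod 5), so 1 ∈ ℤ/115ℤ has no preimage. Hence φ is not surjective.
Since φ is not surjective, we find the least positive k with φ(k) = φ(0): this means 35k ≡ 0 (mod 115), i.e. 115 ∣ 35k. Since gcd(35, 115) = 5, dividing through by 5 this holds exactly when 23 ∣ 7k, and as gcd(7, 23) = 1, exactly when 23 ∣ k.
The smallest positive such k is 23.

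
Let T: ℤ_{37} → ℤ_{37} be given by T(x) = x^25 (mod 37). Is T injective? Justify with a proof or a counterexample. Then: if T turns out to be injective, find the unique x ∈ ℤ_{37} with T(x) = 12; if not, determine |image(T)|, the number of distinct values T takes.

Since 37 is prime, the nonzero elements of ℤ_{37} form a cyclic group of order 36.
As gcd(25, 36) = 1, raising to the 25th power is a bijection on this group: if u^25 ≡ v^25 then (uv^{−1})^25 = 1, and the only element of order dividing gcd(25, 36) = 1 is 1, so u = v.
With T(0) = 0 this makes T injective on all of ℤ_{37}, hence bijective (finite equal-size domain and codomain). In particular T is injective.
Since T is injective, we find the preimage of 12. The inverse of x ↦ x^25 on (ℤ_{37})^× is x ↦ x^13, because 25·13 = 325 = 9·36 + 1 ≡ 1 (mod 36) and x^{36} = 1 for x ≠ 0 (Fermat). So T⁻¹(12) = 12^13 mod 37.
Repeated squaring mod 37: 12^1 ≡ 12, 12^2 ≡ 12² = 144 ≡ 33, 12^4 ≡ 33² = 1089 ≡ 16, 12^8 ≡ 16² = 256 ≡ 34. Since 13 = 8 + 4 + 1, 12^13 ≡ 34·16·12: 34·16 = 544 ≡ 26, then 26·12 = 312 ≡ 16. So 12^13 ≡ 16 (mod 37).
Hence T⁻¹(12) = 16.

16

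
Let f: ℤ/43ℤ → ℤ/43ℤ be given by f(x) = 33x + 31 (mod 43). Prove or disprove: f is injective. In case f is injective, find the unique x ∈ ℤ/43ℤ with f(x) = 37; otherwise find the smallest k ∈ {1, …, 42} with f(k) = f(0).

Suppose f(u) = f(v) in ℤ/43ℤ. Then 33u + 31 ≡ 33v + 31 (mod 43), hence 33(u − v) ≡ 0 (mod 43).
Since gcd(33, 43) = 1, 33 is invertible modulo 43, hence u − v ≡ 0 (mod 43), i.e. u = v.
Therefore f is injective.
We now compute 33⁻¹ mod 43 explicitly. Euclid's algorithm: 43 = 1·33 + 10, 33 = 3·10 + 3, 10 = 3·3 + 1; back-substituting gives 1 = 30·33 − 23·43, so 33⁻¹ ≡ 30 (mod 43).
Since f is injective, we compute f⁻¹(37): solve 33x + 31 ≡ 37 (mod 43), i.e. 33x ≡ 6 (mod 43).
Multiplying by 33⁻¹ = 30 gives x ≡ 30·6 = 180 = 4·43 + 8 ≡ 8 (mod 43).
Check: f(8) = 33·8 + 31 = 295 = 6·43 + 37 ≡ 37 (mod 43).

8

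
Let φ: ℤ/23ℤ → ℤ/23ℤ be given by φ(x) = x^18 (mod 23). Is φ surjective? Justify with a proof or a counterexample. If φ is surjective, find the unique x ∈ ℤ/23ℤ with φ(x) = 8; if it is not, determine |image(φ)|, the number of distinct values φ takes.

φ(11): Repeated squaring mod 23: 11^1 ≡ 11, 11^2 ≡ 11² = 121 ≡ 6, 11^4 ≡ 6² = 36 ≡ 13, 11^8 ≡ 13² = 169 ≡ 8, 11^16 ≡ 8² = 64 ≡ 18. Since 18 = 16 + 2, 11^18 ≡ 18·6: 18·6 = 108 ≡ 16. So 11^18 ≡ 16 (mod 23).
φ(12): Repeated squaring mod 23: 12^1 ≡ 12, 12^2 ≡ 12² = 144 ≡ 6, 12^4 ≡ 6² = 36 ≡ 13, 12^8 ≡ 13² = 169 ≡ 8, 12^16 ≡ 8² = 64 ≡ 18. Since 18 = 16 + 2, 12^18 ≡ 18·6: 18·6 = 108 ≡ 16. So 12^18 ≡ 16 (mod 23).
So φ(11) = φ(12) = 16 while 11 ≠ 12, therefore φ is not injective.
A non-injective map from the 23-element set ℤ/23ℤ to itself takes at most 22 distinct values, so it cannot be surjective. Thus φ is not surjective.
Since φ is not surjective, we determine |image(φ)|. Computing x^18 mod 23 for each x (by repeated squaring, reducing mod 23 at every step), the values φ(0), φ(1), …, φ(22) are: 0, 1, 13, 2, 8, 6, 3, 18, 12, 4, 9, 16, 16, 9, 4, 12, 18, 3, 6, 8, 2, 13, 1.
The distinct values are {0, 1, 2, 3, 4, 6, 8, 9, 12, 13, 16, 18}; there are 12 of them.

12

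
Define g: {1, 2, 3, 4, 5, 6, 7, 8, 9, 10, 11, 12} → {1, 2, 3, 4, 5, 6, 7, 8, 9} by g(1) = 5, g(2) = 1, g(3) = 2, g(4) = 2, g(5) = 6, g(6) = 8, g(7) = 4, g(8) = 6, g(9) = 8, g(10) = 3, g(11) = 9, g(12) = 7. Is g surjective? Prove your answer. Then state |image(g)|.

Every element of the codomain has a preimage: 1 = g(2), 2 = g(3), 3 = g(10), 4 = g(7), 5 = g(1), 6 = g(5), 7 = g(12), 8 = g(6), 9 = g(11).
So g is surjective.
The image of g is {1, 2, 3, 4, 5, 6, 7, 8, 9}, which has 9 elements.

9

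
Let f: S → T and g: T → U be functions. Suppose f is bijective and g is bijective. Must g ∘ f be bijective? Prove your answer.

Injectivity: if g(f(a)) = g(f(b)) then f(a) = f(b) (g injective) so a = b (f injective).
Surjectivity: for c ∈ U pick b with g(b) = c, then a with f(a) = b; then (g ∘ f)(a) = c.
Therefore g ∘ f is bijective.

bijective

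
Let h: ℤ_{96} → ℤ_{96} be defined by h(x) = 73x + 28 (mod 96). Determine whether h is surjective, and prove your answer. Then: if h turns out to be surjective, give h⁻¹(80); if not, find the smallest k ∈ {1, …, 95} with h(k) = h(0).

Since gcd(73, 96) = 1, 73 is invertible modulo 96. Euclid's algorithm: 96 = 1·73 + 23, 73 = 3·23 + 4, 23 = 5·4 + 3, 4 = 1·3 + 1; back-substituting gives 1 = 25·73 − 19·96, so 73⁻¹ ≡ 25 (mod 96).
For any y ∈ ℤ_{96}, x = 25(y − 28) mod 96 satisfies h(x) = 73·25(y − 28) + 28 ≡ y (since 73·25 ≡ 1 mod 96). So every y has a preimage.
Therefore h is surjective.
Since h is surjective, we compute h⁻¹(80): solve 73x + 28 ≡ 80 (mod 96), i.e. 73x ≡ 52 (mod 96).
Multiplying by 73⁻¹ = 25 gives x ≡ 25·52 = 1300 = 13·96 + 52 ≡ 52 (mod 96).
Check: h(52) = 73·52 + 28 = 3824 = 39·96 + 80 ≡ 80 (mod 96).

52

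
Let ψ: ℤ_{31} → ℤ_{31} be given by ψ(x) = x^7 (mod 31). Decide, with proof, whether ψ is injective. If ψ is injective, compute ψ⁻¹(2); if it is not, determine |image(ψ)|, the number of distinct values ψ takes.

Since 31 is prime, the nonzero elements of ℤ_{31} form a cyclic group of order 30.
As gcd(7, 30) = 1, raising to the 7th power is a bijection on this group: if x_1^7 ≡ x_2^7 then (x_1x_2^{−1})^7 = 1, and the only element of order dividing gcd(7, 30) = 1 is 1, so x_1 = x_2.
With ψ(0) = 0 this makes ψ injective on all of ℤ_{31}, hence bijective (finite equal-size domain and codomain). In particular ψ is injective.
Since ψ is injective, we find the preimage of 2. The inverse of x ↦ x^7 on (ℤ_{31})^× is x ↦ x^13, because 7·13 = 91 = 3·30 + 1 ≡ 1 (mod 30) and x^{30} = 1 for x ≠ 0 (Fermat). So ψ⁻¹(2) = 2^13 mod 31.
Repeated squaring mod 31: 2^1 ≡ 2, 2^2 ≡ 2² = 4, 2^4 ≡ 4² = 16, 2^8 ≡ 16² = 256 ≡ 8. Since 13 = 8 + 4 + 1, 2^13 ≡ 8·16·2: 8·16 = 128 ≡ 4, then 4·2 = 8. So 2^13 ≡ 8 (mod 31).
Hence ψ⁻¹(2) = 8.

8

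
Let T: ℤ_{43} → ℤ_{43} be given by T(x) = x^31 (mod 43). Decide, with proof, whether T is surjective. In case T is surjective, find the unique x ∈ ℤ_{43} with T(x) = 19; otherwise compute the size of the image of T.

5

Since 43 is prime, the nonzero elements of ℤ_{43} form a cyclic group of order 42.
As gcd(31, 42) = 1, raising to the 31st power is a bijection on this group: if u^31 ≡ v^31 then (uv^{−1})^31 = 1, and the only element of order dividing gcd(31, 42) = 1 is 1, so u = v.
With T(0) = 0 this makes T injective on all of ℤ_{43}, hence bijective (finite equal-size domain and codomain). In particular T is surjective.
Since T is surjective, we find the preimage of 19. The inverse of x ↦ x^31 on (ℤ_{43})^× is x ↦ x^19, because 31·19 = 589 = 14·42 + 1 ≡ 1 (mod 42) and x^{42} = 1 for x ≠ 0 (Fermat). So T⁻¹(19) = 19^19 mod 43.
Repeated squaring mod 43: 19^1 ≡ 19, 19^2 ≡ 19² = 361 ≡ 17, 19^4 ≡ 17² = 289 ≡ 31, 19^8 ≡ 31² = 961 ≡ 15, 19^16 ≡ 15² = 225 ≡ 10. Since 19 = 16 + 2 + 1, 19^19 ≡ 10·17·19: 10·17 = 170 ≡ 41, then 41·19 = 779 ≡ 5. So 19^19 ≡ 5 (mod 43).
Hence T⁻¹(19) = 5.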